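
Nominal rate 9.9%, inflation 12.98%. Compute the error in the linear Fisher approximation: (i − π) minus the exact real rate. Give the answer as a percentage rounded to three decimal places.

Approximate: r ≈ 9.900% − 12.980% = -3.0800%
Exact: (1 + 0.0990)/(1 + 0.1298) − 1 = -2.7261%
Error = -3.0800% − (-2.7261%) = -0.3539% → -0.354%.

-0.354%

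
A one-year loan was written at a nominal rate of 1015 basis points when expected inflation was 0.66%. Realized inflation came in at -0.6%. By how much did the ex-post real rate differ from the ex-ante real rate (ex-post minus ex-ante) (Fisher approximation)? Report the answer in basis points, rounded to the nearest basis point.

126 basis points

Ex-ante: 10.15% − 0.66% = 9.490%
Ex-post: 10.15% − (-0.6%) = 10.750%
Difference (ex-post − ex-ante) = 1.2600% → 126 basis points.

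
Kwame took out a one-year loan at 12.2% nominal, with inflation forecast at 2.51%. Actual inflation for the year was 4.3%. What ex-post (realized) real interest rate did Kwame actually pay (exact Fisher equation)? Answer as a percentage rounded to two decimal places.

Ex-post: (1 + 0.1220)/(1 + 0.0430) − 1 = 7.5743%
So the realized real rate is 7.57%.

7.57%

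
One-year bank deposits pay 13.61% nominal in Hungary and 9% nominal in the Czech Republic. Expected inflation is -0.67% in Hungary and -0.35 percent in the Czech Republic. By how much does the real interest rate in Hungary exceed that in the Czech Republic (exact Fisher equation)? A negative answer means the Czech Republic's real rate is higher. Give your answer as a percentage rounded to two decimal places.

Hungary: (1 + 0.1361)/(1 − 0.0067) − 1 = 14.3763%
The Czech Republic: (1 + 0.0900)/(1 − 0.0035) − 1 = 9.3828%
Differential = 14.3763% − 9.3828% = 4.9935% → 4.99%.

4.99%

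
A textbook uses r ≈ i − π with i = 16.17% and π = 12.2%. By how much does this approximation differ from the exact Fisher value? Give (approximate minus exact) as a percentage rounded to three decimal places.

0.432%

Approximate: r ≈ 16.170% − 12.200% = 3.9700%
Exact: (1 + 0.1617)/(1 + 0.1220) − 1 = 3.5383%
Error = 3.9700% − 3.5383% = 0.4317% → 0.432%.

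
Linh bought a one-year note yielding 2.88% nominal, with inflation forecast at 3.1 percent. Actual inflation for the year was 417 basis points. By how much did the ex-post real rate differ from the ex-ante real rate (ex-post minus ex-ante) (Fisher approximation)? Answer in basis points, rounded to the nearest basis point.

-107 basis points

Ex-ante: 2.88% − 3.1% = -0.220%
Ex-post: 2.88% − 4.17% = -1.290%
Difference (ex-post − ex-ante) = -1.0700% → -107 basis points.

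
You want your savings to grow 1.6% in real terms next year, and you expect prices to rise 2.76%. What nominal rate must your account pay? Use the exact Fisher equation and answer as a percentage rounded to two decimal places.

(1 + i) = (1 + r)(1 + π) = 1.01600 × 1.02760 = 1.0440416
i = 1.0440416 − 1, so the required nominal rate is 4.40%.

4.40%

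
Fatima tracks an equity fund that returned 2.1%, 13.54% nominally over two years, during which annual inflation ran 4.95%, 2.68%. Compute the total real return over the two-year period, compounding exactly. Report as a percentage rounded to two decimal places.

Compound the nominal returns: 1.0210 × 1.1354 = 1.159243.
Compound inflation: 1.0495 × 1.0268 = 1.077627.
Deflate: 1.159243 / 1.077627 = 1.075738.
Total real return = 1.075738 − 1 → 7.57%.

7.57%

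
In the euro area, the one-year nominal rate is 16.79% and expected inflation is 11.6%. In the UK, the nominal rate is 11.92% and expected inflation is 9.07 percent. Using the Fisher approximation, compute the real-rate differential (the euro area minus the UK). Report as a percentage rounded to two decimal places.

2.34%

The euro area: 16.79% − 11.6% = 5.190%
The UK: 11.92% − 9.07% = 2.850%
Differential = 2.340% → 2.34%.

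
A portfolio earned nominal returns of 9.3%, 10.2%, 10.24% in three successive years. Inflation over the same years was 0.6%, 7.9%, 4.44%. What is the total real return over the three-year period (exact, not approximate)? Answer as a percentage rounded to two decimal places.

17.13%

Compound the nominal returns: 1.0930 × 1.1020 × 1.1024 = 1.327825.
Compound inflation: 1.0060 × 1.0790 × 1.0444 = 1.133669.
Deflate: 1.327825 / 1.133669 = 1.171264.
Total real return = 1.171264 − 1 → 17.13%.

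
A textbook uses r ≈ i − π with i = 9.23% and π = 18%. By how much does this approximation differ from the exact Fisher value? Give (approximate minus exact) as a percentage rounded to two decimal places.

Approximate: r ≈ 9.230% − 18.000% = -8.7700%
Exact: (1 + 0.0923)/(1 + 0.1800) − 1 = -7.4322%
Error = -8.7700% − (-7.4322%) = -1.3378% → -1.34%.

-1.34%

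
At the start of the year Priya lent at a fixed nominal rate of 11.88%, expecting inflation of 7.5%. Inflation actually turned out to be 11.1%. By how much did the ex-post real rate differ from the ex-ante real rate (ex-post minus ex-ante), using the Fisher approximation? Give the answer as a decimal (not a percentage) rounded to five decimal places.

-0.03600

Ex-ante: 11.88% − 7.5% = 4.380%
Ex-post: 11.88% − 11.1% = 0.780%
Difference (ex-post − ex-ante) = -3.6000% → -0.03600.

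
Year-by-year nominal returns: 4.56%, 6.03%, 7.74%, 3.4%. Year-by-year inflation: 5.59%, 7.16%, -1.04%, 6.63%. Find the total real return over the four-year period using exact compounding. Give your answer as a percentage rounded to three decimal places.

3.442%

Nominal growth factor = 1.0456 × 1.0603 × 1.0774 × 1.0340 = 1.235071
Price-level growth factor = 1.0559 × 1.0716 × 0.9896 × 1.0663 = 1.193973
Real growth factor = 1.235071 / 1.193973 = 1.034421
Total real return = 1.034421 − 1 → 3.442%.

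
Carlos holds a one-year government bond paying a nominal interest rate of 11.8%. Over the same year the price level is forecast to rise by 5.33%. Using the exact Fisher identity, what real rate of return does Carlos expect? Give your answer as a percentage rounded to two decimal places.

1 + r = 1.11800 / 1.05330 = 1.061426
r = 1.061426 − 1 = 6.1426%, i.e. 6.14%.

6.14%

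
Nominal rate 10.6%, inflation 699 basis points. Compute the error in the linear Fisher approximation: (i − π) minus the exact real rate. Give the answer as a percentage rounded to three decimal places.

0.236%

Approximate: r ≈ 10.600% − 6.990% = 3.6100%
Exact: (1 + 0.1060)/(1 + 0.0699) − 1 = 3.3741%
Error = 3.6100% − 3.3741% = 0.2359% → 0.236%.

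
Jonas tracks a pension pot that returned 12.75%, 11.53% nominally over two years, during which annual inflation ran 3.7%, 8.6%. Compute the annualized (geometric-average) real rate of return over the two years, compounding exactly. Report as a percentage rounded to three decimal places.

5.670%

Nominal growth factor = 1.1275 × 1.1153 = 1.257500750
Price-level growth factor = 1.0370 × 1.0860 = 1.126182000
Real growth factor = 1.257500750 / 1.126182000 = 1.116605265
Annualized real rate = 1.116605265^(1/2) − 1 = 5.66954% → 5.670%.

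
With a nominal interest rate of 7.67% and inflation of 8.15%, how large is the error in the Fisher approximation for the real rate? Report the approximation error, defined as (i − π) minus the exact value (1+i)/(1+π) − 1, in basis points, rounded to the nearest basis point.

-4 basis points

Approximate: r ≈ 7.670% − 8.150% = -0.4800%
Exact: (1 + 0.0767)/(1 + 0.0815) − 1 = -0.4438%
Error = -0.4800% − (-0.4438%) = -0.0362% → -4 basis points.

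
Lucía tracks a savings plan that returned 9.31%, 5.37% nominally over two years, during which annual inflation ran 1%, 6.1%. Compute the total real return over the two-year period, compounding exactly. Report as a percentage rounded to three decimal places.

7.483%

Nominal growth factor = 1.0931 × 1.0537 = 1.151799
Price-level growth factor = 1.0100 × 1.0610 = 1.071610
Real growth factor = 1.151799 / 1.071610 = 1.074831
Total real return = 1.074831 − 1 → 7.483%.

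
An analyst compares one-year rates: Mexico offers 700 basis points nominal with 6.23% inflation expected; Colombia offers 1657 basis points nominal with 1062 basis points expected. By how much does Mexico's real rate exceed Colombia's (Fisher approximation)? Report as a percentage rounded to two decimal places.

-5.18%

Mexico: 7% − 6.23% = 0.770%
Colombia: 16.57% − 10.62% = 5.950%
Differential = -5.180% → -5.18%.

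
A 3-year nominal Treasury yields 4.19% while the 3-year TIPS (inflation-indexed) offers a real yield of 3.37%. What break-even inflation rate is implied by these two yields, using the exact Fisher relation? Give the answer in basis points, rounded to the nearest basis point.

(1 + π) = (1 + i)/(1 + r) = 1.04190 / 1.03370 = 1.007933
Break-even inflation = 1.007933 − 1 → 79 basis points.

79 basis points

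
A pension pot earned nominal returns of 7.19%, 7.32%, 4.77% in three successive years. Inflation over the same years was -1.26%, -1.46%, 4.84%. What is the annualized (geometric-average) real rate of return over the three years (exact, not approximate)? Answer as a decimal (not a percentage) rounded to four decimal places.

0.0572

Compound the nominal returns: 1.0719 × 1.0732 × 1.0477 = 1.20523540.
Compound inflation: 0.9874 × 0.9854 × 1.0484 = 1.02007638.
Deflate: 1.20523540 / 1.02007638 = 1.18151485.
Annualized real rate = 1.18151485^(1/3) − 1 = 5.7174% → 0.0572.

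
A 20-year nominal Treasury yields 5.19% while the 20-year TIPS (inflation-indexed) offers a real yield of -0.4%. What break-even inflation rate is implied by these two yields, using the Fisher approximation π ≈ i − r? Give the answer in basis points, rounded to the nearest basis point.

559 basis points

π ≈ i − r = 5.19% − (-0.4%) → 559 basis points.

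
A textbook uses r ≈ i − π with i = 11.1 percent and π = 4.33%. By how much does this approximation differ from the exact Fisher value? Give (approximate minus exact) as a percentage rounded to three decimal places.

0.281%

Approximate: r ≈ 11.100% − 4.330% = 6.7700%
Exact: (1 + 0.1110)/(1 + 0.0433) − 1 = 6.4890%
Error = 6.7700% − 6.4890% = 0.2810% → 0.281%.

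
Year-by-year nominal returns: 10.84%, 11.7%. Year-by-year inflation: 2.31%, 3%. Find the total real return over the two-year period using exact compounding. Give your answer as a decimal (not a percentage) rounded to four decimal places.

Nominal growth factor = 1.1084 × 1.1170 = 1.238083
Price-level growth factor = 1.0231 × 1.0300 = 1.053793
Real growth factor = 1.238083 / 1.053793 = 1.174882
Total real return = 1.174882 − 1 → 0.1749.

0.1749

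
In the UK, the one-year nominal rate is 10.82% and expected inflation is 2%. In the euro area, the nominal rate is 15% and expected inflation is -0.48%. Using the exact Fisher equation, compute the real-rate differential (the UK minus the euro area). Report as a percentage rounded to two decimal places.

The UK: (1 + 0.1082)/(1 + 0.0200) − 1 = 8.6471%
The euro area: (1 + 0.1500)/(1 − 0.0048) − 1 = 15.5547%
Differential = 8.6471% − 15.5547% = -6.9076% → -6.91%.

-6.91%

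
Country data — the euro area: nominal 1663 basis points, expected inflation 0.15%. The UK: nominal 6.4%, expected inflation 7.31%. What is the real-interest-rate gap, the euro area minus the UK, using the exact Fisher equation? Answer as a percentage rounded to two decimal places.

The euro area: (1 + 0.1663)/(1 + 0.0015) − 1 = 16.4553%
The UK: (1 + 0.0640)/(1 + 0.0731) − 1 = -0.8480%
Differential = 16.4553% − (-0.8480%) = 17.3033% → 17.30%.

17.30%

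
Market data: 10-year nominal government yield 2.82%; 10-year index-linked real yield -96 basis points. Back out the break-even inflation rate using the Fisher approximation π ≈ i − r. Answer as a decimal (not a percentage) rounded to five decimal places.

0.03780

π ≈ i − r = 2.82% − (-0.96%) → 0.03780.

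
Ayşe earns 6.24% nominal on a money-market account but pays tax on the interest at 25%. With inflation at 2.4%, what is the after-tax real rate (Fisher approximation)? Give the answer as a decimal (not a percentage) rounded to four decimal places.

0.0228

After-tax nominal return = 6.24% × (1 − 0.25) = 4.6800%.
r ≈ 4.6800% − 2.4% → 0.0228.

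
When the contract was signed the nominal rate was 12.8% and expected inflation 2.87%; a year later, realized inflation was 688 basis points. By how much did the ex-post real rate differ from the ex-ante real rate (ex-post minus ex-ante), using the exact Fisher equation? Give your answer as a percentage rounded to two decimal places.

-4.11%

Ex-ante: (1 + 0.1280)/(1 + 0.0287) − 1 = 9.6530%
Ex-post: (1 + 0.1280)/(1 + 0.0688) − 1 = 5.5389%
Difference (ex-post − ex-ante) = -4.1140% → -4.11%.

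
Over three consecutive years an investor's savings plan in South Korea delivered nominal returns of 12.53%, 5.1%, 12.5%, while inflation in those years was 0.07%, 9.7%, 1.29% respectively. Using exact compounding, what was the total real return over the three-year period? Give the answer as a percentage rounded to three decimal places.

19.659%

Compound the nominal returns: 1.1253 × 1.0510 × 1.1250 = 1.330527.
Compound inflation: 1.0007 × 1.0970 × 1.0129 = 1.111929.
Deflate: 1.330527 / 1.111929 = 1.196593.
Total real return = 1.196593 − 1 → 19.659%.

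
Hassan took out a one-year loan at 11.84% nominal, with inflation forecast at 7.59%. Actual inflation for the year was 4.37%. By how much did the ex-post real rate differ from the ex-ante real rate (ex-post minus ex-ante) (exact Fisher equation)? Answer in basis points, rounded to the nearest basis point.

Ex-ante: (1 + 0.1184)/(1 + 0.0759) − 1 = 3.9502%
Ex-post: (1 + 0.1184)/(1 + 0.0437) − 1 = 7.1572%
Difference (ex-post − ex-ante) = 3.2070% → 321 basis points.

321 basis points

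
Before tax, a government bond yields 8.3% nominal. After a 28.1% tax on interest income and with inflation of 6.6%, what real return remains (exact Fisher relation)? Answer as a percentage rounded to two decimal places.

After-tax nominal return = 8.3% × (1 − 0.281) = 5.9677%.
1 + r = 1.059677 / 1.06600 = 0.994068
After-tax real rate = 0.994068 − 1 → -0.59%.

-0.59%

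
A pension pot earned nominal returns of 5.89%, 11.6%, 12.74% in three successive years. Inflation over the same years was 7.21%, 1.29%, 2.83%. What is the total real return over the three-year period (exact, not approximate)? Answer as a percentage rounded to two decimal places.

19.31%

Nominal growth factor = 1.0589 × 1.1160 × 1.1274 = 1.332285
Price-level growth factor = 1.0721 × 1.0129 × 1.0283 = 1.116662
Real growth factor = 1.332285 / 1.116662 = 1.193096
Total real return = 1.193096 − 1 → 19.31%.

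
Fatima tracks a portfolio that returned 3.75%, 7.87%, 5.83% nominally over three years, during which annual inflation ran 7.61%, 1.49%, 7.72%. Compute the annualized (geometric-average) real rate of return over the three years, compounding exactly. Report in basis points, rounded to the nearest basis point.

Compound the nominal returns: 1.0375 × 1.0787 × 1.0583 = 1.18439777.
Compound inflation: 1.0761 × 1.0149 × 1.0772 = 1.17644663.
Deflate: 1.18439777 / 1.17644663 = 1.00675861.
Annualized real rate = 1.00675861^(1/3) − 1 = 0.2248% → 22 basis points.

22 basis points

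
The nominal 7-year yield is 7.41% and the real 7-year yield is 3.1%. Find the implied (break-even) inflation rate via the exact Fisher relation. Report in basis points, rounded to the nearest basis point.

(1 + π) = (1 + i)/(1 + r) = 1.07410 / 1.03100 = 1.041804
Break-even inflation = 1.041804 − 1 → 418 basis points.

418 basis points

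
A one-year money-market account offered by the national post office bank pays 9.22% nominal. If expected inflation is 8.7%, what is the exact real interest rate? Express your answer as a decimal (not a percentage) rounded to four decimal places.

0.0048

1 + r = 1.09220 / 1.08700 = 1.004784
r = 1.004784 − 1 = 0.4784%, i.e. 0.0048.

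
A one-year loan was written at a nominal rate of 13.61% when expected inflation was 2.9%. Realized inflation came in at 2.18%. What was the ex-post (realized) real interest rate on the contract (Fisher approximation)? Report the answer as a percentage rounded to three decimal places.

Ex-post: 13.61% − 2.18% = 11.430%
So the realized real rate is 11.430%.

11.430%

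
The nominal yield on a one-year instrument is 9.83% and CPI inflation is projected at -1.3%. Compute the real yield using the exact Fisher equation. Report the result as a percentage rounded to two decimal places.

1 + r = 1.09830 / 0.98700 = 1.112766
r = 1.112766 − 1 = 11.2766%, i.e. 11.28%.

11.28%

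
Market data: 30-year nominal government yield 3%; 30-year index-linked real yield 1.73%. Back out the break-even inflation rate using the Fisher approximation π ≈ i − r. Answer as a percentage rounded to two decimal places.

π ≈ i − r = 3% − 1.73% → 1.27%.

1.27%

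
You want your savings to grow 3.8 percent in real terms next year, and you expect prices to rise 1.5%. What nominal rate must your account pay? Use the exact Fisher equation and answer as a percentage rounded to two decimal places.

(1 + i) = (1 + r)(1 + π) = 1.03800 × 1.01500 = 1.05357
i = 1.05357 − 1, so the required nominal rate is 5.36%.

5.36%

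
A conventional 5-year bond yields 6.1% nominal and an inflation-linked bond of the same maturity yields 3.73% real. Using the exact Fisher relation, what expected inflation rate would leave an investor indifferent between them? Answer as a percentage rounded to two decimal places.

2.28%

(1 + π) = (1 + i)/(1 + r) = 1.06100 / 1.03730 = 1.022848
Break-even inflation = 1.022848 − 1 → 2.28%.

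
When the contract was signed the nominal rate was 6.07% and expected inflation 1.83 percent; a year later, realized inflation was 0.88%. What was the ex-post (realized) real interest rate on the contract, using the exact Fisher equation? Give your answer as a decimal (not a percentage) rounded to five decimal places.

0.05145

Ex-post: (1 + 0.0607)/(1 + 0.0088) − 1 = 5.1447%
So the realized real rate is 0.05145.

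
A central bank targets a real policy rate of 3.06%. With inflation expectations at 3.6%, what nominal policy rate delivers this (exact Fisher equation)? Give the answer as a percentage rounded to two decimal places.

(1 + i) = (1 + r)(1 + π) = 1.03060 × 1.03600 = 1.0677016
i = 1.0677016 − 1, so the required nominal rate is 6.77%.

6.77%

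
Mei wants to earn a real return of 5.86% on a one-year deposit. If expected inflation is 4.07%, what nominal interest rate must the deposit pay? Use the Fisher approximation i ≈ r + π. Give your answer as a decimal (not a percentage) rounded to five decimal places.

0.09930

i ≈ r + π = 5.86% + 4.07% = 0.09930.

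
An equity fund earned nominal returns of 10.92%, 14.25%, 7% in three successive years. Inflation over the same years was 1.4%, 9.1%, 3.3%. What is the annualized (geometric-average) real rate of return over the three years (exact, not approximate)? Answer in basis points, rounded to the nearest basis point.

587 basis points

Nominal growth factor = 1.1092 × 1.1425 × 1.0700 = 1.35596927
Price-level growth factor = 1.0140 × 1.0910 × 1.0330 = 1.14278104
Real growth factor = 1.35596927 / 1.14278104 = 1.18655212
Annualized real rate = 1.18655212^(1/3) − 1 = 5.8674% → 587 basis points.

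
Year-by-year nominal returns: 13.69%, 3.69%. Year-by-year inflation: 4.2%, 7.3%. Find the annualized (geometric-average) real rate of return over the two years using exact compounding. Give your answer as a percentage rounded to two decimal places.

Nominal growth factor = 1.1369 × 1.0369 = 1.17885161
Price-level growth factor = 1.0420 × 1.0730 = 1.11806600
Real growth factor = 1.17885161 / 1.11806600 = 1.05436675
Annualized real rate = 1.05436675^(1/2) − 1 = 2.6824% → 2.68%.

2.68%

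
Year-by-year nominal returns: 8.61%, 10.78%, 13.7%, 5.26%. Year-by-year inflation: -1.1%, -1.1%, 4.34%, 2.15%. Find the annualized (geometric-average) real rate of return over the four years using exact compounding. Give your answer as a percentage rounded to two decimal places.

8.41%

Nominal growth factor = 1.0861 × 1.1078 × 1.1370 × 1.0526 = 1.43997517
Price-level growth factor = 0.9890 × 0.9890 × 1.0434 × 1.0215 = 1.04251374
Real growth factor = 1.43997517 / 1.04251374 = 1.38125295
Annualized real rate = 1.38125295^(1/4) − 1 = 8.4097% → 8.41%.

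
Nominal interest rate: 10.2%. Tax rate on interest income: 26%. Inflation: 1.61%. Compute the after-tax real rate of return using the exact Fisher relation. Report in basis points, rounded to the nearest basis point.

After-tax nominal return = 10.2% × (1 − 0.26) = 7.5480%.
1 + r = 1.07548 / 1.01610 = 1.058439
After-tax real rate = 1.058439 − 1 → 584 basis points.

584 basis points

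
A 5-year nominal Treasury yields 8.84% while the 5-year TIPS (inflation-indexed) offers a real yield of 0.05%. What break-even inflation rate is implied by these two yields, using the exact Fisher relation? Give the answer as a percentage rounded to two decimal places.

8.79%

(1 + π) = (1 + i)/(1 + r) = 1.08840 / 1.00050 = 1.087856
Break-even inflation = 1.087856 − 1 → 8.79%.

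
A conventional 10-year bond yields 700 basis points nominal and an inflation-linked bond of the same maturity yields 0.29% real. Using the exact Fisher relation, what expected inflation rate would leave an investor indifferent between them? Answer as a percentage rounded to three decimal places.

6.691%

(1 + π) = (1 + i)/(1 + r) = 1.07000 / 1.00290 = 1.066906
Break-even inflation = 1.066906 − 1 → 6.691%.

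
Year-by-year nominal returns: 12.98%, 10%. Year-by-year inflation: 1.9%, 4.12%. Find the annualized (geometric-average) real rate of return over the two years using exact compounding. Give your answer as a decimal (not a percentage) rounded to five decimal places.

Nominal growth factor = 1.1298 × 1.1000 = 1.24278000
Price-level growth factor = 1.0190 × 1.0412 = 1.06098280
Real growth factor = 1.24278000 / 1.06098280 = 1.17134792
Annualized real rate = 1.17134792^(1/2) − 1 = 8.2288% → 0.08229.

0.08229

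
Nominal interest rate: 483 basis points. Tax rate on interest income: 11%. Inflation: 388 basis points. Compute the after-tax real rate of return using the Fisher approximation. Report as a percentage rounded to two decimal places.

0.42%

After-tax nominal return = 4.83% × (1 − 0.11) = 4.2987%.
r ≈ 4.2987% − 3.88% → 0.42%.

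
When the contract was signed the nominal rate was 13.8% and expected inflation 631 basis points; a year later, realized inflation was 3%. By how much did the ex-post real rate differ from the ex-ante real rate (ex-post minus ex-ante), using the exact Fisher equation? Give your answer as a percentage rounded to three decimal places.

Ex-ante: (1 + 0.1380)/(1 + 0.0631) − 1 = 7.0454%
Ex-post: (1 + 0.1380)/(1 + 0.0300) − 1 = 10.4854%
Difference (ex-post − ex-ante) = 3.4400% → 3.440%.

3.440%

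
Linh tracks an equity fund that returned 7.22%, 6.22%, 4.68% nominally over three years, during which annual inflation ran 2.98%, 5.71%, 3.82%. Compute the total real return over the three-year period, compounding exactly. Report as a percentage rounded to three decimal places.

Compound the nominal returns: 1.0722 × 1.0622 × 1.0468 = 1.192191.
Compound inflation: 1.0298 × 1.0571 × 1.0382 = 1.130186.
Deflate: 1.192191 / 1.130186 = 1.054862.
Total real return = 1.054862 − 1 → 5.486%.

5.486%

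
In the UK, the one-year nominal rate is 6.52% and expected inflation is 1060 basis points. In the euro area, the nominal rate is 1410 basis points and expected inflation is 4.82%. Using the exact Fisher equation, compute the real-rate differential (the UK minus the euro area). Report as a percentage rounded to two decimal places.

-12.54%

The UK: (1 + 0.0652)/(1 + 0.1060) − 1 = -3.6890%
The euro area: (1 + 0.1410)/(1 + 0.0482) − 1 = 8.8533%
Differential = -3.6890% − 8.8533% = -12.5422% → -12.54%.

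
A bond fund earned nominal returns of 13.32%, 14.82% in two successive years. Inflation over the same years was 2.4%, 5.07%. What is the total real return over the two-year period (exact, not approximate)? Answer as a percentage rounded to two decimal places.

Compound the nominal returns: 1.1332 × 1.1482 = 1.301140.
Compound inflation: 1.0240 × 1.0507 = 1.075917.
Deflate: 1.301140 / 1.075917 = 1.209332.
Total real return = 1.209332 − 1 → 20.93%.

20.93%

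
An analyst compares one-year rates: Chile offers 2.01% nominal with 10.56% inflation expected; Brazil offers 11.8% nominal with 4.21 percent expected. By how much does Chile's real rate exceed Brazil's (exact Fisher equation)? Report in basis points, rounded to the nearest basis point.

Chile: (1 + 0.0201)/(1 + 0.1056) − 1 = -7.7334%
Brazil: (1 + 0.1180)/(1 + 0.0421) − 1 = 7.2834%
Differential = -7.7334% − 7.2834% = -15.0167% → -1502 basis points.

-1502 basis points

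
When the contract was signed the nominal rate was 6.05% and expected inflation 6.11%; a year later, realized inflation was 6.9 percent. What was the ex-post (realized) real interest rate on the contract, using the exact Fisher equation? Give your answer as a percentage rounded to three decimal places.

-0.795%

Ex-post: (1 + 0.0605)/(1 + 0.0690) − 1 = -0.7951%
So the realized real rate is -0.795%.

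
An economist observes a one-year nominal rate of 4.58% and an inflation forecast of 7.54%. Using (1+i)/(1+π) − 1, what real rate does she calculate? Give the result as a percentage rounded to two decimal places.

By the Fisher equation, 1 + r = (1 + i)/(1 + π).
1 + r = 1.04580 / 1.07540 = 0.972475
r = 0.972475 − 1 = -2.7525%, i.e. -2.75%.

-2.75%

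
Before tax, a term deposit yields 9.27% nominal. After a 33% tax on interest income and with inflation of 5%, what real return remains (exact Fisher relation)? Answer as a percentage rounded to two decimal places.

After-tax nominal return = 9.27% × (1 − 0.33) = 6.2109%.
1 + r = 1.062109 / 1.05000 = 1.011532
After-tax real rate = 1.011532 − 1 → 1.15%.

1.15%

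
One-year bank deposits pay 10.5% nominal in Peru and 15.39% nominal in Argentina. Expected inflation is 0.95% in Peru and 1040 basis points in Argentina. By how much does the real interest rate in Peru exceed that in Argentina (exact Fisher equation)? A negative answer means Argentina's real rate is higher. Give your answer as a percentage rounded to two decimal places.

Peru: (1 + 0.1050)/(1 + 0.0095) − 1 = 9.4601%
Argentina: (1 + 0.1539)/(1 + 0.1040) − 1 = 4.5199%
Differential = 9.4601% − 4.5199% = 4.9402% → 4.94%.

4.94%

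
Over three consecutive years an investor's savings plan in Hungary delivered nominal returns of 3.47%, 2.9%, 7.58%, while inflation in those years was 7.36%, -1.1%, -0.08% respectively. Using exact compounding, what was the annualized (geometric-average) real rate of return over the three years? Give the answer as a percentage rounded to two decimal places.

2.59%

Nominal growth factor = 1.0347 × 1.0290 × 1.0758 = 1.14541104
Price-level growth factor = 1.0736 × 0.9890 × 0.9992 = 1.06094097
Real growth factor = 1.14541104 / 1.06094097 = 1.07961807
Annualized real rate = 1.07961807^(1/3) − 1 = 2.5865% → 2.59%.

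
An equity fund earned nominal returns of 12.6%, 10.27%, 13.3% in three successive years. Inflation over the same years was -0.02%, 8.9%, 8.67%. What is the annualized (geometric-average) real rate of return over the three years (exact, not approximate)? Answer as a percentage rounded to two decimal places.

Compound the nominal returns: 1.1260 × 1.1027 × 1.1330 = 1.40677835.
Compound inflation: 0.9998 × 1.0890 × 1.0867 = 1.18317962.
Deflate: 1.40677835 / 1.18317962 = 1.18898122.
Annualized real rate = 1.18898122^(1/3) − 1 = 5.9396% → 5.94%.

5.94%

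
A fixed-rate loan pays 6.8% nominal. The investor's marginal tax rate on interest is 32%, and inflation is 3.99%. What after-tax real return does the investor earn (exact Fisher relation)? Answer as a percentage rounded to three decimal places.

After-tax nominal return = 6.8% × (1 − 0.32) = 4.6240%.
1 + r = 1.04624 / 1.03990 = 1.006097
After-tax real rate = 1.006097 − 1 → 0.610%.

0.610%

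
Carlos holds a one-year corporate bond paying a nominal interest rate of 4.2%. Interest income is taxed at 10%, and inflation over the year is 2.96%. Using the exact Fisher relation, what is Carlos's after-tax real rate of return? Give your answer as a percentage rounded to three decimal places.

0.796%

After-tax nominal return = 4.2% × (1 − 0.1) = 3.7800%.
1 + r = 1.03780 / 1.02960 = 1.007964
After-tax real rate = 1.007964 − 1 → 0.796%.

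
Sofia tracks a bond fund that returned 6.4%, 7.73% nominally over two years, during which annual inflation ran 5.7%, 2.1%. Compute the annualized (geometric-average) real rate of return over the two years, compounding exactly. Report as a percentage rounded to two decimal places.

Compound the nominal returns: 1.0640 × 1.0773 = 1.14624720.
Compound inflation: 1.0570 × 1.0210 = 1.07919700.
Deflate: 1.14624720 / 1.07919700 = 1.06212971.
Annualized real rate = 1.06212971^(1/2) − 1 = 3.0597% → 3.06%.

3.06%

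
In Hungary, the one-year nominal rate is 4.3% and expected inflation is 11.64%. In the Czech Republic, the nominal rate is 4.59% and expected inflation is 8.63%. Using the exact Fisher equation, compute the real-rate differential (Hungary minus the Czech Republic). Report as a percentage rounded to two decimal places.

Hungary: (1 + 0.0430)/(1 + 0.1164) − 1 = -6.5747%
The Czech Republic: (1 + 0.0459)/(1 + 0.0863) − 1 = -3.7190%
Differential = -6.5747% − (-3.7190%) = -2.8557% → -2.86%.

-2.86%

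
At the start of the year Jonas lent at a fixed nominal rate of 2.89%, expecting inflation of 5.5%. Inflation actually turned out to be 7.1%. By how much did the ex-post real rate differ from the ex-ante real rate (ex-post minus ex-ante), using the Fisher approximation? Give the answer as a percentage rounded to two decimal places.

Ex-ante: 2.89% − 5.5% = -2.610%
Ex-post: 2.89% − 7.1% = -4.210%
Difference (ex-post − ex-ante) = -1.6000% → -1.60%.

-1.60%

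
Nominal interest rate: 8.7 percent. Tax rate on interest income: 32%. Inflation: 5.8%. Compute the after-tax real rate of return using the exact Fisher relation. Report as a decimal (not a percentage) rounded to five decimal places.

After-tax nominal return = 8.7% × (1 − 0.32) = 5.9160%.
1 + r = 1.05916 / 1.05800 = 1.001096
After-tax real rate = 1.001096 − 1 → 0.00110.

0.00110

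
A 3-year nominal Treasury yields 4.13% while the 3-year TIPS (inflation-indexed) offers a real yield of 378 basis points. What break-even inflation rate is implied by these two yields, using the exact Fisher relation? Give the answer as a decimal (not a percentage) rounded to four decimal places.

0.0034

(1 + π) = (1 + i)/(1 + r) = 1.04130 / 1.03780 = 1.003373
Break-even inflation = 1.003373 − 1 → 0.0034.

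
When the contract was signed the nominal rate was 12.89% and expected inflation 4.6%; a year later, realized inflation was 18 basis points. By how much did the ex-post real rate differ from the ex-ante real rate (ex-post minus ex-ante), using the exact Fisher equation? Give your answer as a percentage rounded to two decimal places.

4.76%

Ex-ante: (1 + 0.1289)/(1 + 0.0460) − 1 = 7.9254%
Ex-post: (1 + 0.1289)/(1 + 0.0018) − 1 = 12.6872%
Difference (ex-post − ex-ante) = 4.7617% → 4.76%.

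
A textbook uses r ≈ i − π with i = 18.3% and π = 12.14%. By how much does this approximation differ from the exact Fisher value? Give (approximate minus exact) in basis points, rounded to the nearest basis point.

Approximate: r ≈ 18.300% − 12.140% = 6.1600%
Exact: (1 + 0.1830)/(1 + 0.1214) − 1 = 5.4931%
Error = 6.1600% − 5.4931% = 0.6669% → 67 basis points.

67 basis points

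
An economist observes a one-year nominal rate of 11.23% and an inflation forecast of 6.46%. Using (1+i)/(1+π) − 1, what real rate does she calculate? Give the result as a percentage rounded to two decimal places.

By the Fisher equation, 1 + r = (1 + i)/(1 + π).
1 + r = 1.11230 / 1.06460 = 1.044806
r = 1.044806 − 1 = 4.4806%, i.e. 4.48%.

4.48%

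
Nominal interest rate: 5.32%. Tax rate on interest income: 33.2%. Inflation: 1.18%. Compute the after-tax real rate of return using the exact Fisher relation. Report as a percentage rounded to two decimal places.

After-tax nominal return = 5.32% × (1 − 0.332) = 3.55376%.
1 + r = 1.0355376 / 1.01180 = 1.023461
After-tax real rate = 1.023461 − 1 → 2.35%.

2.35%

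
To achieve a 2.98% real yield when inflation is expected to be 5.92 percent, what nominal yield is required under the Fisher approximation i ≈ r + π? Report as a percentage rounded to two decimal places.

8.90%

i ≈ r + π = 2.98% + 5.92% = 8.90%.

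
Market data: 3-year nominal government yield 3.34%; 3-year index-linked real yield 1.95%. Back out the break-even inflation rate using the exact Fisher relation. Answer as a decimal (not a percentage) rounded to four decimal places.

0.0136

(1 + π) = (1 + i)/(1 + r) = 1.03340 / 1.01950 = 1.013634
Break-even inflation = 1.013634 − 1 → 0.0136.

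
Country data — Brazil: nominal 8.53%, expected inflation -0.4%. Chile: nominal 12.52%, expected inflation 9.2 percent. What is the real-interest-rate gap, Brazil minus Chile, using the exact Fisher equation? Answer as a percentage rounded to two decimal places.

5.93%

Brazil: (1 + 0.0853)/(1 − 0.0040) − 1 = 8.9659%
Chile: (1 + 0.1252)/(1 + 0.0920) − 1 = 3.0403%
Differential = 8.9659% − 3.0403% = 5.9256% → 5.93%.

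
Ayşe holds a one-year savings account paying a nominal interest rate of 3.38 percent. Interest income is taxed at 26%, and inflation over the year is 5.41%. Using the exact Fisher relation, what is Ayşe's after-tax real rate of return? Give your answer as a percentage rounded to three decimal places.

-2.760%

After-tax nominal return = 3.38% × (1 − 0.26) = 2.5012%.
1 + r = 1.025012 / 1.05410 = 0.9724049
After-tax real rate = 0.9724049 − 1 → -2.760%.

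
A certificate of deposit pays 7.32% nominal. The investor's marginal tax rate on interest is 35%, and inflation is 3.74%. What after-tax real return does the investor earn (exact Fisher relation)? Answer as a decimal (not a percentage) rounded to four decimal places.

0.0098

After-tax nominal return = 7.32% × (1 − 0.35) = 4.7580%.
1 + r = 1.04758 / 1.03740 = 1.009813
After-tax real rate = 1.009813 − 1 → 0.0098.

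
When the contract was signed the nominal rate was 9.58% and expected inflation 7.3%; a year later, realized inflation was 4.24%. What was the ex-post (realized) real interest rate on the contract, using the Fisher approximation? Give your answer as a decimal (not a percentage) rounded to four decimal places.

Ex-post: 9.58% − 4.24% = 5.340%
So the realized real rate is 0.0534.

0.0534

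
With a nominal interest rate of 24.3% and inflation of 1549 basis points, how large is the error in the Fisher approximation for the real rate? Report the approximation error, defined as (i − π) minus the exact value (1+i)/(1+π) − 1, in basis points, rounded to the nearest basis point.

118 basis points

Approximate: r ≈ 24.300% − 15.490% = 8.8100%
Exact: (1 + 0.2430)/(1 + 0.1549) − 1 = 7.6284%
Error = 8.8100% − 7.6284% = 1.1816% → 118 basis points.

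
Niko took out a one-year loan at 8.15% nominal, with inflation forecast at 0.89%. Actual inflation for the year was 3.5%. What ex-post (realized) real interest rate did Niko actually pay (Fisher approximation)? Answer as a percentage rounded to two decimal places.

Ex-post: 8.15% − 3.5% = 4.650%
So the realized real rate is 4.65%.

4.65%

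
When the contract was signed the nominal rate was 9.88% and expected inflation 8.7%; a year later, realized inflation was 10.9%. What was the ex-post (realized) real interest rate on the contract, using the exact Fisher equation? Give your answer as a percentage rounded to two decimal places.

Ex-post: (1 + 0.0988)/(1 + 0.1090) − 1 = -0.9197%
So the realized real rate is -0.92%.

-0.92%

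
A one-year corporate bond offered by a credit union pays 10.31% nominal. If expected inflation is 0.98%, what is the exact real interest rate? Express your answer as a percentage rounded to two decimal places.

9.24%

1 + r = 1.10310 / 1.00980 = 1.092395
r = 1.092395 − 1 = 9.2395%, i.e. 9.24%.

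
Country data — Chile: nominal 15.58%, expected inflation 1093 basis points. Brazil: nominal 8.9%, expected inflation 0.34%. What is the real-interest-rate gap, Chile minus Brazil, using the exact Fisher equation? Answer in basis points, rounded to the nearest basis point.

Chile: (1 + 0.1558)/(1 + 0.1093) − 1 = 4.1918%
Brazil: (1 + 0.0890)/(1 + 0.0034) − 1 = 8.5310%
Differential = 4.1918% − 8.5310% = -4.3392% → -434 basis points.

-434 basis points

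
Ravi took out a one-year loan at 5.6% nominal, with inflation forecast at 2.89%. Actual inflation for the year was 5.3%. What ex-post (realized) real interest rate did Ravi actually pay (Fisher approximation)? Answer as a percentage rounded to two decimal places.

0.30%

Ex-post: 5.6% − 5.3% = 0.300%
So the realized real rate is 0.30%.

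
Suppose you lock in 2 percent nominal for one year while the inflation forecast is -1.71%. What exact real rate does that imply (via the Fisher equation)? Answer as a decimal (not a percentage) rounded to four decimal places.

By the Fisher equation, 1 + r = (1 + i)/(1 + π).
1 + r = 1.02000 / 0.98290 = 1.037745
r = 1.037745 − 1 = 3.7745%, i.e. 0.0377.

0.0377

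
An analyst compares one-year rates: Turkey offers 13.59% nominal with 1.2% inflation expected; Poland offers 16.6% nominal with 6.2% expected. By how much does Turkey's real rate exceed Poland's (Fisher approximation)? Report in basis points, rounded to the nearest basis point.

Turkey: 13.59% − 1.2% = 12.390%
Poland: 16.6% − 6.2% = 10.400%
Differential = 1.990% → 199 basis points.

199 basis points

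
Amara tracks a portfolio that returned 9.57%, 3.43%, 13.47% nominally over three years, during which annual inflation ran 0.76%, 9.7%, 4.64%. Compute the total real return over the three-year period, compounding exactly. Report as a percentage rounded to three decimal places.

11.180%

Compound the nominal returns: 1.0957 × 1.0343 × 1.1347 = 1.285936.
Compound inflation: 1.0076 × 1.0970 × 1.0464 = 1.156625.
Deflate: 1.285936 / 1.156625 = 1.111800.
Total real return = 1.111800 − 1 → 11.180%.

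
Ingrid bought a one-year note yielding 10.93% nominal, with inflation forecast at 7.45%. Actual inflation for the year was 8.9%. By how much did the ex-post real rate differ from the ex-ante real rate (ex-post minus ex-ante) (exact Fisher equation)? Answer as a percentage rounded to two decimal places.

-1.37%

Ex-ante: (1 + 0.1093)/(1 + 0.0745) − 1 = 3.2387%
Ex-post: (1 + 0.1093)/(1 + 0.0890) − 1 = 1.8641%
Difference (ex-post − ex-ante) = -1.3746% → -1.37%.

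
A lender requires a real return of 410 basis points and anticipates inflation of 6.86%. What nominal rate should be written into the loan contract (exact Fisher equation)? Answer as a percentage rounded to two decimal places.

(1 + i) = (1 + r)(1 + π) = 1.04100 × 1.06860 = 1.1124126
i = 1.1124126 − 1, so the required nominal rate is 11.24%.

11.24%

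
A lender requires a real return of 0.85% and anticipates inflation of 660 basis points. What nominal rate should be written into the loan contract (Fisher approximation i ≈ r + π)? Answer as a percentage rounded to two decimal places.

i ≈ r + π = 0.85% + 6.6% = 7.45%.

7.45%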